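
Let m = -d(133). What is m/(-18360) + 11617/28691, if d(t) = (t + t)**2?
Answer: 560837129/131691690 ≈ 4.2587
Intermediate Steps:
d(t) = 4*t**2 (d(t) = (2*t)**2 = 4*t**2)
m = -70756 (m = -4*133**2 = -4*17689 = -1*70756 = -70756)
m/(-18360) + 11617/28691 = -70756/(-18360) + 11617/28691 = -70756*(-1/18360) + 11617*(1/28691) = 17689/4590 + 11617/28691 = 560837129/131691690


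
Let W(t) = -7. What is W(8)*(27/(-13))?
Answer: 189/13 ≈ 14.538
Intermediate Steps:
W(8)*(27/(-13)) = -189/(-13) = -189*(-1)/13 = -7*(-27/13) = 189/13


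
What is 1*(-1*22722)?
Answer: -22722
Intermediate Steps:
1*(-1*22722) = 1*(-22722) = -22722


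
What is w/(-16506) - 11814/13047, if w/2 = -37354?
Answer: 129952232/35892297 ≈ 3.6206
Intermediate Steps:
w = -74708 (w = 2*(-37354) = -74708)
w/(-16506) - 11814/13047 = -74708/(-16506) - 11814/13047 = -74708*(-1/16506) - 11814*1/13047 = 37354/8253 - 3938/4349 = 129952232/35892297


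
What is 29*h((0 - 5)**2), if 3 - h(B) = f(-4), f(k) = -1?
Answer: 116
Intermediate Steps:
h(B) = 4 (h(B) = 3 - 1*(-1) = 3 + 1 = 4)
29*h((0 - 5)**2) = 29*4 = 116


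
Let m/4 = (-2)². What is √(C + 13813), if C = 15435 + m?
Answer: 4*√1829 ≈ 171.07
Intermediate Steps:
m = 16 (m = 4*(-2)² = 4*4 = 16)
C = 15451 (C = 15435 + 16 = 15451)
√(C + 13813) = √(15451 + 13813) = √29264 = 4*√1829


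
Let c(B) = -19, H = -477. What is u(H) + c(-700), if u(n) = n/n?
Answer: -18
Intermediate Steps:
u(n) = 1
u(H) + c(-700) = 1 - 19 = -18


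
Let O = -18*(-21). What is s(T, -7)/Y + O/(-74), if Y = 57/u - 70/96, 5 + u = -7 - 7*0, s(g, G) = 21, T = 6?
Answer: -87003/9731 ≈ -8.9408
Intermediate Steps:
O = 378
u = -12 (u = -5 + (-7 - 7*0) = -5 + (-7 + 0) = -5 - 7 = -12)
Y = -263/48 (Y = 57/(-12) - 70/96 = 57*(-1/12) - 70*1/96 = -19/4 - 35/48 = -263/48 ≈ -5.4792)
s(T, -7)/Y + O/(-74) = 21/(-263/48) + 378/(-74) = 21*(-48/263) + 378*(-1/74) = -1008/263 - 189/37 = -87003/9731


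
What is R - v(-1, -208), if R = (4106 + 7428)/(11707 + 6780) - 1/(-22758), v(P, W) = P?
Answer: 683236405/420727146 ≈ 1.6239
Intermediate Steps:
R = 262509259/420727146 (R = 11534/18487 - 1*(-1/22758) = 11534*(1/18487) + 1/22758 = 11534/18487 + 1/22758 = 262509259/420727146 ≈ 0.62394)
R - v(-1, -208) = 262509259/420727146 - 1*(-1) = 262509259/420727146 + 1 = 683236405/420727146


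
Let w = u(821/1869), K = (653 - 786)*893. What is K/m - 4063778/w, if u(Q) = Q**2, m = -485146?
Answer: -362466126402105481/17210962894 ≈ -2.1060e+7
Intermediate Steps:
K = -118769 (K = -133*893 = -118769)
w = 674041/3493161 (w = (821/1869)**2 = 674041/3493161 ≈ 0.19296)
K/m - 4063778/w = -118769/(-485146) - 4063778/674041/3493161 = -118769*(-1/485146) - 4063778*3493161/674041 = 6251/25534 - 14195430822258/674041 = -362466126402105481/17210962894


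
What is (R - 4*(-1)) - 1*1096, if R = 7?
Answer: -1085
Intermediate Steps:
(R - 4*(-1)) - 1*1096 = (7 - 4*(-1)) - 1*1096 = (7 + 4) - 1096 = 11 - 1096 = -1085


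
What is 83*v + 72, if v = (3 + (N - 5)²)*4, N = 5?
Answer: 1068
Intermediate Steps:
v = 12 (v = (3 + (5 - 5)²)*4 = (3 + 0²)*4 = (3 + 0)*4 = 3*4 = 12)
83*v + 72 = 83*12 + 72 = 996 + 72 = 1068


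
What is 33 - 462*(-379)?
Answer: 175131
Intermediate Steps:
33 - 462*(-379) = 33 + 175098 = 175131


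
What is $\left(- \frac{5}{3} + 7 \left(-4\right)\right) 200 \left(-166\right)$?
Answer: $\frac{2954800}{3} \approx 9.8493 \cdot 10^{5}$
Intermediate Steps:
$\left(- \frac{5}{3} + 7 \left(-4\right)\right) 200 \left(-166\right) = \left(\left(-5\right) \frac{1}{3} - 28\right) 200 \left(-166\right) = \left(- \frac{5}{3} - 28\right) 200 \left(-166\right) = \left(- \frac{89}{3}\right) 200 \left(-166\right) = \left(- \frac{17800}{3}\right) \left(-166\right) = \frac{2954800}{3}$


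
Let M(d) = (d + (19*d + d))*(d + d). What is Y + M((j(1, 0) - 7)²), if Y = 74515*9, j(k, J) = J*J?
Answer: 771477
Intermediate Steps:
j(k, J) = J²
Y = 670635
M(d) = 42*d² (M(d) = (d + 20*d)*(2*d) = (21*d)*(2*d) = 42*d²)
Y + M((j(1, 0) - 7)²) = 670635 + 42*((0² - 7)²)² = 670635 + 42*((0 - 7)²)² = 670635 + 42*((-7)²)² = 670635 + 42*49² = 670635 + 42*2401 = 670635 + 100842 = 771477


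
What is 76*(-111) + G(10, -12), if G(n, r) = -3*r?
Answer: -8400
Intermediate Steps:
76*(-111) + G(10, -12) = 76*(-111) - 3*(-12) = -8436 + 36 = -8400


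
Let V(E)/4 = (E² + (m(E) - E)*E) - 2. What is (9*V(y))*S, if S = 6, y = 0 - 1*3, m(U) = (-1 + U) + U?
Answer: 4104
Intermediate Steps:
m(U) = -1 + 2*U
y = -3 (y = 0 - 3 = -3)
V(E) = -8 + 4*E² + 4*E*(-1 + E) (V(E) = 4*((E² + ((-1 + 2*E) - E)*E) - 2) = 4*((E² + (-1 + E)*E) - 2) = 4*((E² + E*(-1 + E)) - 2) = 4*(-2 + E² + E*(-1 + E)) = -8 + 4*E² + 4*E*(-1 + E))
(9*V(y))*S = (9*(-8 + 4*(-3)*(-1 + 2*(-3))))*6 = (9*(-8 + 4*(-3)*(-1 - 6)))*6 = (9*(-8 + 4*(-3)*(-7)))*6 = (9*(-8 + 84))*6 = (9*76)*6 = 684*6 = 4104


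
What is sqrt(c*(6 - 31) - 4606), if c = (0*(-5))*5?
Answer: 7*I*sqrt(94) ≈ 67.868*I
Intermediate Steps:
c = 0 (c = 0*5 = 0)
sqrt(c*(6 - 31) - 4606) = sqrt(0*(6 - 31) - 4606) = sqrt(0*(-25) - 4606) = sqrt(0 - 4606) = sqrt(-4606) = 7*I*sqrt(94)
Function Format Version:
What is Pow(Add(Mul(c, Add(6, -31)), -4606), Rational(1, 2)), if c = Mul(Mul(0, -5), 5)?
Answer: Mul(7, I, Pow(94, Rational(1, 2))) ≈ Mul(67.868, I)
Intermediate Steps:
c = 0 (c = Mul(0, 5) = 0)
Pow(Add(Mul(c, Add(6, -31)), -4606), Rational(1, 2)) = Pow(Add(Mul(0, Add(6, -31)), -4606), Rational(1, 2)) = Pow(Add(Mul(0, -25), -4606), Rational(1, 2)) = Pow(Add(0, -4606), Rational(1, 2)) = Pow(-4606, Rational(1, 2)) = Mul(7, I, Pow(94, Rational(1, 2)))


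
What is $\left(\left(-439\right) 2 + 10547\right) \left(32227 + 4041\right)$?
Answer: $350675292$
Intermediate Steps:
$\left(\left(-439\right) 2 + 10547\right) \left(32227 + 4041\right) = \left(-878 + 10547\right) 36268 = 9669 \cdot 36268 = 350675292$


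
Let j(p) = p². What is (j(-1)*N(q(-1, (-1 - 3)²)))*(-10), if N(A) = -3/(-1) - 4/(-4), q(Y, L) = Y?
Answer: -40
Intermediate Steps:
N(A) = 4 (N(A) = -3*(-1) - 4*(-¼) = 3 + 1 = 4)
(j(-1)*N(q(-1, (-1 - 3)²)))*(-10) = ((-1)²*4)*(-10) = (1*4)*(-10) = 4*(-10) = -40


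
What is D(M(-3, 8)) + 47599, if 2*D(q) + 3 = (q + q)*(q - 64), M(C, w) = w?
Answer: 94299/2 ≈ 47150.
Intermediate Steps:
D(q) = -3/2 + q*(-64 + q) (D(q) = -3/2 + ((q + q)*(q - 64))/2 = -3/2 + ((2*q)*(-64 + q))/2 = -3/2 + (2*q*(-64 + q))/2 = -3/2 + q*(-64 + q))
D(M(-3, 8)) + 47599 = (-3/2 + 8² - 64*8) + 47599 = (-3/2 + 64 - 512) + 47599 = -899/2 + 47599 = 94299/2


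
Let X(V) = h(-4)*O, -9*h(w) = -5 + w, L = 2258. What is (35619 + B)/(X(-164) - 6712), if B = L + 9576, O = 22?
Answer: -47453/6690 ≈ -7.0931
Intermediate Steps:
h(w) = 5/9 - w/9 (h(w) = -(-5 + w)/9 = 5/9 - w/9)
B = 11834 (B = 2258 + 9576 = 11834)
X(V) = 22 (X(V) = (5/9 - ⅑*(-4))*22 = (5/9 + 4/9)*22 = 1*22 = 22)
(35619 + B)/(X(-164) - 6712) = (35619 + 11834)/(22 - 6712) = 47453/(-6690) = 47453*(-1/6690) = -47453/6690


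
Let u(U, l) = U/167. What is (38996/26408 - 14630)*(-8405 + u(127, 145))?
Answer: 67773654654294/551267 ≈ 1.2294e+8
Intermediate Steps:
u(U, l) = U/167 (u(U, l) = U*(1/167) = U/167)
(38996/26408 - 14630)*(-8405 + u(127, 145)) = (38996/26408 - 14630)*(-8405 + (1/167)*127) = (38996*(1/26408) - 14630)*(-8405 + 127/167) = (9749/6602 - 14630)*(-1403508/167) = -96577511/6602*(-1403508/167) = 67773654654294/551267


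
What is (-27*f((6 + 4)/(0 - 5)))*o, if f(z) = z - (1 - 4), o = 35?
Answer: -945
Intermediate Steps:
f(z) = 3 + z (f(z) = z - 1*(-3) = z + 3 = 3 + z)
(-27*f((6 + 4)/(0 - 5)))*o = -27*(3 + (6 + 4)/(0 - 5))*35 = -27*(3 + 10/(-5))*35 = -27*(3 + 10*(-1/5))*35 = -27*(3 - 2)*35 = -27*1*35 = -27*35 = -945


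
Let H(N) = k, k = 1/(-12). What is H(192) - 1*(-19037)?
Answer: 228443/12 ≈ 19037.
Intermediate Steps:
k = -1/12 ≈ -0.083333
H(N) = -1/12
H(192) - 1*(-19037) = -1/12 - 1*(-19037) = -1/12 + 19037 = 228443/12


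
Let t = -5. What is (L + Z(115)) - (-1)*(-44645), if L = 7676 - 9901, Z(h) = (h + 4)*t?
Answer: -47465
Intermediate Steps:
Z(h) = -20 - 5*h (Z(h) = (h + 4)*(-5) = (4 + h)*(-5) = -20 - 5*h)
L = -2225
(L + Z(115)) - (-1)*(-44645) = (-2225 + (-20 - 5*115)) - (-1)*(-44645) = (-2225 + (-20 - 575)) - 1*44645 = (-2225 - 595) - 44645 = -2820 - 44645 = -47465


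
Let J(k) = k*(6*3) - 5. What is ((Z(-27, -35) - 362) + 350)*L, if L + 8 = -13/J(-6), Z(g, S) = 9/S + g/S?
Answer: 358182/3955 ≈ 90.564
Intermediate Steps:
J(k) = -5 + 18*k (J(k) = k*18 - 5 = 18*k - 5 = -5 + 18*k)
L = -891/113 (L = -8 - 13/(-5 + 18*(-6)) = -8 - 13/(-5 - 108) = -8 - 13/(-113) = -8 - 13*(-1/113) = -8 + 13/113 = -891/113 ≈ -7.8850)
((Z(-27, -35) - 362) + 350)*L = (((9 - 27)/(-35) - 362) + 350)*(-891/113) = ((-1/35*(-18) - 362) + 350)*(-891/113) = ((18/35 - 362) + 350)*(-891/113) = (-12652/35 + 350)*(-891/113) = -402/35*(-891/113) = 358182/3955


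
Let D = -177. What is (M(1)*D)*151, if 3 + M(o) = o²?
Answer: 53454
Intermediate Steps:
M(o) = -3 + o²
(M(1)*D)*151 = ((-3 + 1²)*(-177))*151 = ((-3 + 1)*(-177))*151 = -2*(-177)*151 = 354*151 = 53454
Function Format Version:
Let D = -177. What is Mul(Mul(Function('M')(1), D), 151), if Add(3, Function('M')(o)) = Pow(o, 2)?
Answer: 53454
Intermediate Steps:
Function('M')(o) = Add(-3, Pow(o, 2))
Mul(Mul(Function('M')(1), D), 151) = Mul(Mul(Add(-3, Pow(1, 2)), -177), 151) = Mul(Mul(Add(-3, 1), -177), 151) = Mul(Mul(-2, -177), 151) = Mul(354, 151) = 53454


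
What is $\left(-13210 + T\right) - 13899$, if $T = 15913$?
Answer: $-11196$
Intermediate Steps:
$\left(-13210 + T\right) - 13899 = \left(-13210 + 15913\right) - 13899 = 2703 - 13899 = -11196$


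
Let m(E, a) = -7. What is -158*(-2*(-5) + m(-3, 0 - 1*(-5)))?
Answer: -474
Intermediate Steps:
-158*(-2*(-5) + m(-3, 0 - 1*(-5))) = -158*(-2*(-5) - 7) = -158*(10 - 7) = -158*3 = -474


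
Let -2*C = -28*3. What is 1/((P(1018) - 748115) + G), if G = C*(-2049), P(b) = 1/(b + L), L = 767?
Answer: -1785/1488998804 ≈ -1.1988e-6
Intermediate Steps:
C = 42 (C = -(-14)*3 = -1/2*(-84) = 42)
P(b) = 1/(767 + b) (P(b) = 1/(b + 767) = 1/(767 + b))
G = -86058 (G = 42*(-2049) = -86058)
1/((P(1018) - 748115) + G) = 1/((1/(767 + 1018) - 748115) - 86058) = 1/((1/1785 - 748115) - 86058) = 1/(-1335385274/1785 - 86058) = 1/(-1488998804/1785) = -1785/1488998804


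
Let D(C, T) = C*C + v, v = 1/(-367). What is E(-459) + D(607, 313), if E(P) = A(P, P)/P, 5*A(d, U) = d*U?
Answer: 675935457/1835 ≈ 3.6836e+5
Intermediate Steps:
A(d, U) = U*d/5 (A(d, U) = (d*U)/5 = (U*d)/5 = U*d/5)
v = -1/367 ≈ -0.0027248
E(P) = P/5 (E(P) = (P*P/5)/P = (P²/5)/P = P/5)
D(C, T) = -1/367 + C² (D(C, T) = C*C - 1/367 = C² - 1/367 = -1/367 + C²)
E(-459) + D(607, 313) = (⅕)*(-459) + (-1/367 + 607²) = -459/5 + (-1/367 + 368449) = -459/5 + 135220782/367 = 675935457/1835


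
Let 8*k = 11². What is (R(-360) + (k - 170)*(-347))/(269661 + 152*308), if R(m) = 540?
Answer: 434253/2531816 ≈ 0.17152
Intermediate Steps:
k = 121/8 (k = (⅛)*11² = (⅛)*121 = 121/8 ≈ 15.125)
(R(-360) + (k - 170)*(-347))/(269661 + 152*308) = (540 + (121/8 - 170)*(-347))/(269661 + 152*308) = (540 - 1239/8*(-347))/(269661 + 46816) = (540 + 429933/8)/316477 = (434253/8)*(1/316477) = 434253/2531816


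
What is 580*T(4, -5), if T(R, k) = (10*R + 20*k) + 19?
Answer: -23780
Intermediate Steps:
T(R, k) = 19 + 10*R + 20*k
580*T(4, -5) = 580*(19 + 10*4 + 20*(-5)) = 580*(19 + 40 - 100) = 580*(-41) = -23780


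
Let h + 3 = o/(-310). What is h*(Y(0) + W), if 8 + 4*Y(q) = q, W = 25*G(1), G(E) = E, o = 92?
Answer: -11753/155 ≈ -75.826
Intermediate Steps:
W = 25 (W = 25*1 = 25)
Y(q) = -2 + q/4
h = -511/155 (h = -3 + 92/(-310) = -3 + 92*(-1/310) = -3 - 46/155 = -511/155 ≈ -3.2968)
h*(Y(0) + W) = -511*((-2 + (¼)*0) + 25)/155 = -511*((-2 + 0) + 25)/155 = -511*(-2 + 25)/155 = -511/155*23 = -11753/155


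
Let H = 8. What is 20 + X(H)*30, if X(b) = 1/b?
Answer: 95/4 ≈ 23.750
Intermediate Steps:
X(b) = 1/b
20 + X(H)*30 = 20 + 30/8 = 20 + (⅛)*30 = 20 + 15/4 = 95/4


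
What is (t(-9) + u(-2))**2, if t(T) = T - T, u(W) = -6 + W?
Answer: 64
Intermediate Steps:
t(T) = 0
(t(-9) + u(-2))**2 = (0 + (-6 - 2))**2 = (0 - 8)**2 = (-8)**2 = 64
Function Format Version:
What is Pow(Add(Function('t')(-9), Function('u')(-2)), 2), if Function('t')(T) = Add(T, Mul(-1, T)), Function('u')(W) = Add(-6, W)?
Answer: 64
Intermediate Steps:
Function('t')(T) = 0
Pow(Add(Function('t')(-9), Function('u')(-2)), 2) = Pow(Add(0, Add(-6, -2)), 2) = Pow(Add(0, -8), 2) = Pow(-8, 2) = 64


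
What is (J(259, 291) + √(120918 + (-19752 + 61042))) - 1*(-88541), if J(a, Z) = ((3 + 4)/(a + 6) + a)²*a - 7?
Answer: 1226553858626/70225 + 4*√10138 ≈ 1.7466e+7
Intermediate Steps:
J(a, Z) = -7 + a*(a + 7/(6 + a))² (J(a, Z) = (7/(6 + a) + a)²*a - 7 = (a + 7/(6 + a))²*a - 7 = a*(a + 7/(6 + a))² - 7 = -7 + a*(a + 7/(6 + a))²)
(J(259, 291) + √(120918 + (-19752 + 61042))) - 1*(-88541) = ((-7 + 259*(7 + 259² + 6*259)²/(6 + 259)²) + √(120918 + (-19752 + 61042))) - 1*(-88541) = ((-7 + 259*(7 + 67081 + 1554)²/265²) + √(120918 + 41290)) + 88541 = ((-7 + 259*(1/70225)*68642²) + √162208) + 88541 = ((-7 + 259*(1/70225)*4711724164) + 4*√10138) + 88541 = ((-7 + 1220336558476/70225) + 4*√10138) + 88541 = (1220336066901/70225 + 4*√10138) + 88541 = 1226553858626/70225 + 4*√10138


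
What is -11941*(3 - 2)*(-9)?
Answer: 107469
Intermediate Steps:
-11941*(3 - 2)*(-9) = -11941*(-9) = 107469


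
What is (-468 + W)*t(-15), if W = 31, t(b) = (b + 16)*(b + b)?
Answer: 13110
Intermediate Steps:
t(b) = 2*b*(16 + b) (t(b) = (16 + b)*(2*b) = 2*b*(16 + b))
(-468 + W)*t(-15) = (-468 + 31)*(2*(-15)*(16 - 15)) = -874*(-15) = -437*(-30) = 13110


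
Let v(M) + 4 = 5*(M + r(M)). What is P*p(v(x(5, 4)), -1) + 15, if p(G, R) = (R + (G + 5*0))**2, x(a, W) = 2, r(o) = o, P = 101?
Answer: 22740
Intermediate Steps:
v(M) = -4 + 10*M (v(M) = -4 + 5*(M + M) = -4 + 5*(2*M) = -4 + 10*M)
p(G, R) = (G + R)**2 (p(G, R) = (R + (G + 0))**2 = (R + G)**2 = (G + R)**2)
P*p(v(x(5, 4)), -1) + 15 = 101*((-4 + 10*2) - 1)**2 + 15 = 101*((-4 + 20) - 1)**2 + 15 = 101*(16 - 1)**2 + 15 = 101*15**2 + 15 = 101*225 + 15 = 22725 + 15 = 22740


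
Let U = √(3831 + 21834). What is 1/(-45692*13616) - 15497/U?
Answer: -1/622142272 - 15497*√25665/25665 ≈ -96.734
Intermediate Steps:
U = √25665 ≈ 160.20
1/(-45692*13616) - 15497/U = 1/(-45692*13616) - 15497*√25665/25665 = -1/45692*1/13616 - 15497*√25665/25665 = -1/622142272 - 15497*√25665/25665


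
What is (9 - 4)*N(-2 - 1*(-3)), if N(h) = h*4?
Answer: 20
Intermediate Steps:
N(h) = 4*h
(9 - 4)*N(-2 - 1*(-3)) = (9 - 4)*(4*(-2 - 1*(-3))) = 5*(4*(-2 + 3)) = 5*(4*1) = 5*4 = 20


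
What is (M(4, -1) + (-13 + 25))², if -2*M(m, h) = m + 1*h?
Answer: 441/4 ≈ 110.25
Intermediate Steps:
M(m, h) = -h/2 - m/2 (M(m, h) = -(m + 1*h)/2 = -(m + h)/2 = -(h + m)/2 = -h/2 - m/2)
(M(4, -1) + (-13 + 25))² = ((-½*(-1) - ½*4) + (-13 + 25))² = ((½ - 2) + 12)² = (-3/2 + 12)² = (21/2)² = 441/4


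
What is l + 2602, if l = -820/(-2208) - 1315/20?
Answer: 1400215/552 ≈ 2536.6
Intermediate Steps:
l = -36089/552 (l = -820*(-1/2208) - 1315*1/20 = 205/552 - 263/4 = -36089/552 ≈ -65.379)
l + 2602 = -36089/552 + 2602 = 1400215/552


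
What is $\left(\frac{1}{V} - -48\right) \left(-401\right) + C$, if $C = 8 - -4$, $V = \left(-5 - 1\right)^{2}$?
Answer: $- \frac{692897}{36} \approx -19247.0$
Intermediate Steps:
$V = 36$ ($V = \left(-6\right)^{2} = 36$)
$C = 12$ ($C = 8 + 4 = 12$)
$\left(\frac{1}{V} - -48\right) \left(-401\right) + C = \left(\frac{1}{36} - -48\right) \left(-401\right) + 12 = \left(\frac{1}{36} + 48\right) \left(-401\right) + 12 = \frac{1729}{36} \left(-401\right) + 12 = - \frac{693329}{36} + 12 = - \frac{692897}{36}$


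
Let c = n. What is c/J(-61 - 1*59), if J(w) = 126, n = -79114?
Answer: -5651/9 ≈ -627.89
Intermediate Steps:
c = -79114
c/J(-61 - 1*59) = -79114/126 = -79114*1/126 = -5651/9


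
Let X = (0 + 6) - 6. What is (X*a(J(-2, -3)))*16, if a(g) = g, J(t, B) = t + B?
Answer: 0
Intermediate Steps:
J(t, B) = B + t
X = 0 (X = 6 - 6 = 0)
(X*a(J(-2, -3)))*16 = (0*(-3 - 2))*16 = (0*(-5))*16 = 0*16 = 0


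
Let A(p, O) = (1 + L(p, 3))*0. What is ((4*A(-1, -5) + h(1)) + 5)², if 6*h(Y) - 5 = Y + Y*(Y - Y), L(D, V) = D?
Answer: 36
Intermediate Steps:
h(Y) = ⅚ + Y/6 (h(Y) = ⅚ + (Y + Y*(Y - Y))/6 = ⅚ + (Y + Y*0)/6 = ⅚ + (Y + 0)/6 = ⅚ + Y/6)
A(p, O) = 0 (A(p, O) = (1 + p)*0 = 0)
((4*A(-1, -5) + h(1)) + 5)² = ((4*0 + (⅚ + (⅙)*1)) + 5)² = ((0 + (⅚ + ⅙)) + 5)² = ((0 + 1) + 5)² = (1 + 5)² = 6² = 36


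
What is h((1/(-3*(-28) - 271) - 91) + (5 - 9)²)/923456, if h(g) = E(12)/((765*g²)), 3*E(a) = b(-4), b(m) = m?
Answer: -2057/6131371822568640 ≈ -3.3549e-13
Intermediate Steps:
E(a) = -4/3 (E(a) = (⅓)*(-4) = -4/3)
h(g) = -4/(2295*g²) (h(g) = -4*1/(765*g²)/3 = -4/(2295*g²))
h((1/(-3*(-28) - 271) - 91) + (5 - 9)²)/923456 = -4/(2295*((1/(-3*(-28) - 271) - 91) + (5 - 9)²)²)/923456 = -4/(2295*((1/(84 - 271) - 91) + (-4)²)²)*(1/923456) = -4/(2295*((1/(-187) - 91) + 16)²)*(1/923456) = -4/(2295*((-1/187 - 91) + 16)²)*(1/923456) = -4/(2295*(-17018/187 + 16)²)*(1/923456) = -4/(2295*(-14026/187)²)*(1/923456) = -4/2295*34969/196728676*(1/923456) = -2057/6639592815*1/923456 = -2057/6131371822568640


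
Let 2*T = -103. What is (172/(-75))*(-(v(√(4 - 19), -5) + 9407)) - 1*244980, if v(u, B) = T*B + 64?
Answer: -16700198/75 ≈ -2.2267e+5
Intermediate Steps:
T = -103/2 (T = (½)*(-103) = -103/2 ≈ -51.500)
v(u, B) = 64 - 103*B/2 (v(u, B) = -103*B/2 + 64 = 64 - 103*B/2)
(172/(-75))*(-(v(√(4 - 19), -5) + 9407)) - 1*244980 = (172/(-75))*(-((64 - 103/2*(-5)) + 9407)) - 1*244980 = (172*(-1/75))*(-((64 + 515/2) + 9407)) - 244980 = -(-172)*(643/2 + 9407)/75 - 244980 = -(-172)*19457/(75*2) - 244980 = -172/75*(-19457/2) - 244980 = 1673302/75 - 244980 = -16700198/75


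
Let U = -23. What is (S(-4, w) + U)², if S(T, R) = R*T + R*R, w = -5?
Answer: 484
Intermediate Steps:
S(T, R) = R² + R*T (S(T, R) = R*T + R² = R² + R*T)
(S(-4, w) + U)² = (-5*(-5 - 4) - 23)² = (-5*(-9) - 23)² = (45 - 23)² = 22² = 484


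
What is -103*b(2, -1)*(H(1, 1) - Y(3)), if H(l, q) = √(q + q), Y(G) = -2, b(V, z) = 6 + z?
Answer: -1030 - 515*√2 ≈ -1758.3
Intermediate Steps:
H(l, q) = √2*√q (H(l, q) = √(2*q) = √2*√q)
-103*b(2, -1)*(H(1, 1) - Y(3)) = -103*(6 - 1)*(√2*√1 - 1*(-2)) = -515*(√2*1 + 2) = -515*(√2 + 2) = -515*(2 + √2) = -103*(10 + 5*√2) = -1030 - 515*√2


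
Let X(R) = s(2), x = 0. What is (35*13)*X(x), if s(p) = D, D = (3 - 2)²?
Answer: 455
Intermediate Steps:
D = 1 (D = 1² = 1)
s(p) = 1
X(R) = 1
(35*13)*X(x) = (35*13)*1 = 455*1 = 455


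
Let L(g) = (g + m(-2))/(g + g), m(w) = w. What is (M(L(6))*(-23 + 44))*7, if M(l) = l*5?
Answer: 245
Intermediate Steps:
L(g) = (-2 + g)/(2*g) (L(g) = (g - 2)/(g + g) = (-2 + g)/((2*g)) = (-2 + g)*(1/(2*g)) = (-2 + g)/(2*g))
M(l) = 5*l
(M(L(6))*(-23 + 44))*7 = ((5*((½)*(-2 + 6)/6))*(-23 + 44))*7 = ((5*((½)*(⅙)*4))*21)*7 = ((5*(⅓))*21)*7 = ((5/3)*21)*7 = 35*7 = 245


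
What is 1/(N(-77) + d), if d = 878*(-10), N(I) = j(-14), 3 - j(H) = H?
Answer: -1/8763 ≈ -0.00011412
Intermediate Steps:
j(H) = 3 - H
N(I) = 17 (N(I) = 3 - 1*(-14) = 3 + 14 = 17)
d = -8780
1/(N(-77) + d) = 1/(17 - 8780) = 1/(-8763) = -1/8763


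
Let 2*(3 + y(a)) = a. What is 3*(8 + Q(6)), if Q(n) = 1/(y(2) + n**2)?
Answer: 819/34 ≈ 24.088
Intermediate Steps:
y(a) = -3 + a/2
Q(n) = 1/(-2 + n**2) (Q(n) = 1/((-3 + (1/2)*2) + n**2) = 1/((-3 + 1) + n**2) = 1/(-2 + n**2))
3*(8 + Q(6)) = 3*(8 + 1/(-2 + 6**2)) = 3*(8 + 1/(-2 + 36)) = 3*(8 + 1/34) = 3*(273/34) = 819/34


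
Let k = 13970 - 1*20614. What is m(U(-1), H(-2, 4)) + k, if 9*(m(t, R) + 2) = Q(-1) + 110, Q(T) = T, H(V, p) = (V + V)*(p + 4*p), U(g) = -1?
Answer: -59705/9 ≈ -6633.9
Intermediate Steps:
H(V, p) = 10*V*p (H(V, p) = (2*V)*(5*p) = 10*V*p)
k = -6644 (k = 13970 - 20614 = -6644)
m(t, R) = 91/9 (m(t, R) = -2 + (-1 + 110)/9 = -2 + (1/9)*109 = -2 + 109/9 = 91/9)
m(U(-1), H(-2, 4)) + k = 91/9 - 6644 = -59705/9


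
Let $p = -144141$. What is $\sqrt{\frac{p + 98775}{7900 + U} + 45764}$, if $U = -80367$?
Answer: $\frac{7 \sqrt{4904722074182}}{72467} \approx 213.93$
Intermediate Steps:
$\sqrt{\frac{p + 98775}{7900 + U} + 45764} = \sqrt{\frac{-144141 + 98775}{7900 - 80367} + 45764} = \sqrt{- \frac{45366}{-72467} + 45764} = \sqrt{\left(-45366\right) \left(- \frac{1}{72467}\right) + 45764} = \sqrt{\frac{45366}{72467} + 45764} = \sqrt{\frac{3316425154}{72467}} = \frac{7 \sqrt{4904722074182}}{72467}$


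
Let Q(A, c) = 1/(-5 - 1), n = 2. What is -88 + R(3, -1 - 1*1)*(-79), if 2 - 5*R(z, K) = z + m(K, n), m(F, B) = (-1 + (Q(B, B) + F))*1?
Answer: -3667/30 ≈ -122.23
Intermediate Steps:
Q(A, c) = -1/6 (Q(A, c) = 1/(-6) = -1/6)
m(F, B) = -7/6 + F (m(F, B) = (-1 + (-1/6 + F))*1 = (-7/6 + F)*1 = -7/6 + F)
R(z, K) = 19/30 - K/5 - z/5 (R(z, K) = 2/5 - (z + (-7/6 + K))/5 = 2/5 - (-7/6 + K + z)/5 = 2/5 + (7/30 - K/5 - z/5) = 19/30 - K/5 - z/5)
-88 + R(3, -1 - 1*1)*(-79) = -88 + (19/30 - (-1 - 1*1)/5 - 1/5*3)*(-79) = -88 + (19/30 - (-1 - 1)/5 - 3/5)*(-79) = -88 + (19/30 - 1/5*(-2) - 3/5)*(-79) = -88 + (19/30 + 2/5 - 3/5)*(-79) = -88 + (13/30)*(-79) = -88 - 1027/30 = -3667/30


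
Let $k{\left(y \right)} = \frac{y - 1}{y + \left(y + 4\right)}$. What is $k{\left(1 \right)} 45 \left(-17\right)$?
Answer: $0$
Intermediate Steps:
$k{\left(y \right)} = \frac{-1 + y}{4 + 2 y}$ ($k{\left(y \right)} = \frac{-1 + y}{y + \left(4 + y\right)} = \frac{-1 + y}{4 + 2 y}$)
$k{\left(1 \right)} 45 \left(-17\right) = \frac{-1 + 1}{2 \left(2 + 1\right)} 45 \left(-17\right) = \frac{1}{2} \cdot \frac{1}{3} \cdot 0 \cdot 45 \left(-17\right) = 0 \cdot 45 \left(-17\right) = 0 \left(-17\right) = 0$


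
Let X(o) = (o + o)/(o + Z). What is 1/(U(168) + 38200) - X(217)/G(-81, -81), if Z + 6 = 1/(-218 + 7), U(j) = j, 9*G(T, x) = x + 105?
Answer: -3921197/5083760 ≈ -0.77132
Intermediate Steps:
G(T, x) = 35/3 + x/9 (G(T, x) = (x + 105)/9 = (105 + x)/9 = 35/3 + x/9)
Z = -1267/211 (Z = -6 + 1/(-218 + 7) = -6 + 1/(-211) = -6 - 1/211 = -1267/211 ≈ -6.0047)
X(o) = 2*o/(-1267/211 + o) (X(o) = (o + o)/(o - 1267/211) = (2*o)/(-1267/211 + o) = 2*o/(-1267/211 + o))
1/(U(168) + 38200) - X(217)/G(-81, -81) = 1/(168 + 38200) - 422*217/(-1267 + 211*217)/(35/3 + (⅑)*(-81)) = 1/38368 - 422*217/(-1267 + 45787)/(35/3 - 9) = 1/38368 - 422*217/44520/8/3 = 1/38368 - 422*217*(1/44520)*3/8 = 1/38368 - 6541*3/(3180*8) = 1/38368 - 1*6541/8480 = 1/38368 - 6541/8480 = -3921197/5083760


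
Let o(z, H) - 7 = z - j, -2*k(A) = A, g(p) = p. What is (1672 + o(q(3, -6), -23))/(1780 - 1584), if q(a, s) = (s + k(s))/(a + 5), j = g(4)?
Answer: 13397/1568 ≈ 8.5440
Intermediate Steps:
k(A) = -A/2
j = 4
q(a, s) = s/(2*(5 + a)) (q(a, s) = (s - s/2)/(a + 5) = (s/2)/(5 + a) = s/(2*(5 + a)))
o(z, H) = 3 + z (o(z, H) = 7 + (z - 1*4) = 7 + (z - 4) = 7 + (-4 + z) = 3 + z)
(1672 + o(q(3, -6), -23))/(1780 - 1584) = (1672 + (3 + (1/2)*(-6)/(5 + 3)))/(1780 - 1584) = (1672 + (3 + (1/2)*(-6)/8))/196 = (1672 + (3 + (1/2)*(-6)*(1/8)))*(1/196) = (1672 + (3 - 3/8))*(1/196) = (1672 + 21/8)*(1/196) = (13397/8)*(1/196) = 13397/1568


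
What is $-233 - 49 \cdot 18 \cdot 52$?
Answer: $-46097$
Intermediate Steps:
$-233 - 49 \cdot 18 \cdot 52 = -233 - 45864 = -46097$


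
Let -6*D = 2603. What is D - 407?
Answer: -5045/6 ≈ -840.83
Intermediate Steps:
D = -2603/6 (D = -⅙*2603 = -2603/6 ≈ -433.83)
D - 407 = -2603/6 - 407 = -5045/6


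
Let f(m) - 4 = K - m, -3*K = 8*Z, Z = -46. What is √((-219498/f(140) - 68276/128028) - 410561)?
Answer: I*√40373413943351685/320070 ≈ 627.77*I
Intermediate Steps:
K = 368/3 (K = -8*(-46)/3 = -⅓*(-368) = 368/3 ≈ 122.67)
f(m) = 380/3 - m (f(m) = 4 + (368/3 - m) = 380/3 - m)
√((-219498/f(140) - 68276/128028) - 410561) = √((-219498/(380/3 - 1*140) - 68276/128028) - 410561) = √((-219498/(380/3 - 140) - 68276*1/128028) - 410561) = √((-219498/(-40/3) - 17069/32007) - 410561) = √((-219498*(-3/40) - 17069/32007) - 410561) = √((329247/20 - 17069/32007) - 410561) = √(10537867349/640140 - 410561) = √(-252278651191/640140) = I*√40373413943351685/320070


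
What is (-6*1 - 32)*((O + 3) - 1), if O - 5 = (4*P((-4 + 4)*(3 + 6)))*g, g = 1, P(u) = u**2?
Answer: -266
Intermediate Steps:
O = 5 (O = 5 + (4*((-4 + 4)*(3 + 6))**2)*1 = 5 + (4*(0*9)**2)*1 = 5 + (4*0**2)*1 = 5 + (4*0)*1 = 5 + 0*1 = 5 + 0 = 5)
(-6*1 - 32)*((O + 3) - 1) = (-6*1 - 32)*((5 + 3) - 1) = (-6 - 32)*(8 - 1) = -38*7 = -266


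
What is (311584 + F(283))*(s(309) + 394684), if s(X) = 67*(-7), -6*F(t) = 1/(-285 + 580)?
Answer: 14494068187799/118 ≈ 1.2283e+11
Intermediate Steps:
F(t) = -1/1770 (F(t) = -1/(6*(-285 + 580)) = -⅙/295 = -⅙*1/295 = -1/1770)
s(X) = -469
(311584 + F(283))*(s(309) + 394684) = (311584 - 1/1770)*(-469 + 394684) = (551503679/1770)*394215 = 14494068187799/118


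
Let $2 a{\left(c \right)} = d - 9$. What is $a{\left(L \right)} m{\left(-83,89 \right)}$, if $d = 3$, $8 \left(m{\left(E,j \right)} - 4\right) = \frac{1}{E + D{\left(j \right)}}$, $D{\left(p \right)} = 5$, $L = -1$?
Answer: $- \frac{2495}{208} \approx -11.995$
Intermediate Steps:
$m{\left(E,j \right)} = 4 + \frac{1}{8 \left(5 + E\right)}$ ($m{\left(E,j \right)} = 4 + \frac{1}{8 \left(E + 5\right)} = 4 + \frac{1}{8 \left(5 + E\right)}$)
$a{\left(c \right)} = -3$ ($a{\left(c \right)} = \frac{3 - 9}{2} = \frac{1}{2} \left(-6\right) = -3$)
$a{\left(L \right)} m{\left(-83,89 \right)} = - 3 \frac{161 + 32 \left(-83\right)}{8 \left(5 - 83\right)} = - 3 \frac{161 - 2656}{8 \left(-78\right)} = - 3 \cdot \frac{1}{8} \left(- \frac{1}{78}\right) \left(-2495\right) = \left(-3\right) \frac{2495}{624} = - \frac{2495}{208}$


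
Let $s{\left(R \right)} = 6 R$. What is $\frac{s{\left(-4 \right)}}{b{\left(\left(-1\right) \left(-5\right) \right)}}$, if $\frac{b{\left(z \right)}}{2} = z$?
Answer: $- \frac{12}{5} \approx -2.4$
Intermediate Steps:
$b{\left(z \right)} = 2 z$
$\frac{s{\left(-4 \right)}}{b{\left(\left(-1\right) \left(-5\right) \right)}} = \frac{6 \left(-4\right)}{2 \left(\left(-1\right) \left(-5\right)\right)} = - \frac{24}{2 \cdot 5} = - \frac{24}{10} = \left(-24\right) \frac{1}{10} = - \frac{12}{5}$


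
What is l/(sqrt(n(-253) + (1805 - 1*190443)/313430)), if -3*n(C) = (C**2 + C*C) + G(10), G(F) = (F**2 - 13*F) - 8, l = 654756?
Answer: -654756*I*sqrt(1047726942860585)/6685556219 ≈ -3170.1*I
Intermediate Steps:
G(F) = -8 + F**2 - 13*F
n(C) = 38/3 - 2*C**2/3 (n(C) = -((C**2 + C*C) + (-8 + 10**2 - 13*10))/3 = -((C**2 + C**2) + (-8 + 100 - 130))/3 = -(2*C**2 - 38)/3 = -(-38 + 2*C**2)/3 = 38/3 - 2*C**2/3)
l/(sqrt(n(-253) + (1805 - 1*190443)/313430)) = 654756/(sqrt((38/3 - 2/3*(-253)**2) + (1805 - 1*190443)/313430)) = 654756/(sqrt((38/3 - 2/3*64009) + (1805 - 190443)*(1/313430))) = 654756/(sqrt((38/3 - 128018/3) - 188638*1/313430)) = 654756/(sqrt(-42660 - 94319/156715)) = 654756/(sqrt(-6685556219/156715)) = 654756/((I*sqrt(1047726942860585)/156715)) = 654756*(-I*sqrt(1047726942860585)/6685556219) = -654756*I*sqrt(1047726942860585)/6685556219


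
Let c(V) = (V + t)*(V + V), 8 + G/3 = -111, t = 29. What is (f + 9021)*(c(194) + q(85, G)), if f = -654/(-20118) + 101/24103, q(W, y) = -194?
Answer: 62939435681302270/80817359 ≈ 7.7879e+8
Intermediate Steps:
G = -357 (G = -24 + 3*(-111) = -24 - 333 = -357)
c(V) = 2*V*(29 + V) (c(V) = (V + 29)*(V + V) = (29 + V)*(2*V) = 2*V*(29 + V))
f = 2965880/80817359 (f = -654*(-1/20118) + 101*(1/24103) = 109/3353 + 101/24103 = 2965880/80817359 ≈ 0.036699)
(f + 9021)*(c(194) + q(85, G)) = (2965880/80817359 + 9021)*(2*194*(29 + 194) - 194) = 729056361419*(2*194*223 - 194)/80817359 = 729056361419*(86524 - 194)/80817359 = (729056361419/80817359)*86330 = 62939435681302270/80817359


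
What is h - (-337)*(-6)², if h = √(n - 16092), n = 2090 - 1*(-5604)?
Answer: 12132 + I*√8398 ≈ 12132.0 + 91.641*I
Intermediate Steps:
n = 7694 (n = 2090 + 5604 = 7694)
h = I*√8398 (h = √(7694 - 16092) = √(-8398) = I*√8398 ≈ 91.641*I)
h - (-337)*(-6)² = I*√8398 - (-337)*(-6)² = I*√8398 - (-337)*36 = I*√8398 - 1*(-12132) = I*√8398 + 12132 = 12132 + I*√8398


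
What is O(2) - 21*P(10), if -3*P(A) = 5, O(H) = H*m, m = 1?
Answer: 37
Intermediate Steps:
O(H) = H (O(H) = H*1 = H)
P(A) = -5/3 (P(A) = -1/3*5 = -5/3)
O(2) - 21*P(10) = 2 - 21*(-5/3) = 2 + 35 = 37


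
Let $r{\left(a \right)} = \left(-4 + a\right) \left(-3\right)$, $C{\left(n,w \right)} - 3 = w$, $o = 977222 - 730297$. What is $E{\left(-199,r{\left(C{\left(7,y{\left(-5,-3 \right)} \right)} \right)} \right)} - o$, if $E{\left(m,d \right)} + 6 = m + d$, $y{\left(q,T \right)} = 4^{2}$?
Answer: $-247175$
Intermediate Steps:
$y{\left(q,T \right)} = 16$
$o = 246925$ ($o = 977222 - 730297 = 246925$)
$C{\left(n,w \right)} = 3 + w$
$r{\left(a \right)} = 12 - 3 a$
$E{\left(m,d \right)} = -6 + d + m$ ($E{\left(m,d \right)} = -6 + \left(m + d\right) = -6 + \left(d + m\right) = -6 + d + m$)
$E{\left(-199,r{\left(C{\left(7,y{\left(-5,-3 \right)} \right)} \right)} \right)} - o = \left(-6 + \left(12 - 3 \left(3 + 16\right)\right) - 199\right) - 246925 = \left(-6 + \left(12 - 57\right) - 199\right) - 246925 = \left(-6 - 45 - 199\right) - 246925 = -250 - 246925 = -247175$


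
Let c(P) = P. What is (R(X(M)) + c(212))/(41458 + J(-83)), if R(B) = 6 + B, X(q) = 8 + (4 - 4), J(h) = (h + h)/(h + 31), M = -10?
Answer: 5876/1077991 ≈ 0.0054509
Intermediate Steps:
J(h) = 2*h/(31 + h) (J(h) = (2*h)/(31 + h) = 2*h/(31 + h))
X(q) = 8 (X(q) = 8 + 0 = 8)
(R(X(M)) + c(212))/(41458 + J(-83)) = ((6 + 8) + 212)/(41458 + 2*(-83)/(31 - 83)) = (14 + 212)/(41458 + 2*(-83)/(-52)) = 226/(41458 + 2*(-83)*(-1/52)) = 226/(41458 + 83/26) = 226/(1077991/26) = 226*(26/1077991) = 5876/1077991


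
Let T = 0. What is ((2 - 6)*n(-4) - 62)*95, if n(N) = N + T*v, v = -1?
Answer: -4370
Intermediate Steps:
n(N) = N (n(N) = N + 0*(-1) = N + 0 = N)
((2 - 6)*n(-4) - 62)*95 = ((2 - 6)*(-4) - 62)*95 = (-4*(-4) - 62)*95 = (16 - 62)*95 = -46*95 = -4370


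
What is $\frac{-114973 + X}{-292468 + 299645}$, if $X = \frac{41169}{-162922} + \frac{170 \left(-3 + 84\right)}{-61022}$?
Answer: $- \frac{571523174500495}{35676243620134} \approx -16.02$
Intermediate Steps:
$X = - \frac{2377825329}{4970913142}$ ($X = 41169 \left(- \frac{1}{162922}\right) + 170 \cdot 81 \left(- \frac{1}{61022}\right) = - \frac{41169}{162922} + 13770 \left(- \frac{1}{61022}\right) = - \frac{41169}{162922} - \frac{6885}{30511} = - \frac{2377825329}{4970913142} \approx -0.47835$)
$\frac{-114973 + X}{-292468 + 299645} = \frac{-114973 - \frac{2377825329}{4970913142}}{-292468 + 299645} = - \frac{571523174500495}{4970913142 \cdot 7177} = \left(- \frac{571523174500495}{4970913142}\right) \frac{1}{7177} = - \frac{571523174500495}{35676243620134}$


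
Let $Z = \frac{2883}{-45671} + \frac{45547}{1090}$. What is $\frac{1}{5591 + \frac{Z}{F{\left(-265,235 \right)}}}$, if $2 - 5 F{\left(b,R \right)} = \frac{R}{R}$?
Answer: $\frac{91342}{529748485} \approx 0.00017243$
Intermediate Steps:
$F{\left(b,R \right)} = \frac{1}{5}$ ($F{\left(b,R \right)} = \frac{2}{5} - \frac{R \frac{1}{R}}{5} = \frac{2}{5} - \frac{1}{5} = \frac{1}{5}$)
$Z = \frac{19055363}{456710}$ ($Z = 2883 \left(- \frac{1}{45671}\right) + 45547 \cdot \frac{1}{1090} = - \frac{2883}{45671} + \frac{45547}{1090} = \frac{19055363}{456710} \approx 41.723$)
$\frac{1}{5591 + \frac{Z}{F{\left(-265,235 \right)}}} = \frac{1}{5591 + \frac{19055363 \frac{1}{\frac{1}{5}}}{456710}} = \frac{1}{5591 + \frac{19055363}{456710} \cdot 5} = \frac{1}{5591 + \frac{19055363}{91342}} = \frac{1}{\frac{529748485}{91342}} = \frac{91342}{529748485}$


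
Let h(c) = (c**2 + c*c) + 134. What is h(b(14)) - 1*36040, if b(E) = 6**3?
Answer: 57406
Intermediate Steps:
b(E) = 216
h(c) = 134 + 2*c**2 (h(c) = (c**2 + c**2) + 134 = 2*c**2 + 134 = 134 + 2*c**2)
h(b(14)) - 1*36040 = (134 + 2*216**2) - 1*36040 = (134 + 2*46656) - 36040 = (134 + 93312) - 36040 = 93446 - 36040 = 57406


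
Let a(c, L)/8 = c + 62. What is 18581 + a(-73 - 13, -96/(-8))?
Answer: 18389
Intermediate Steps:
a(c, L) = 496 + 8*c (a(c, L) = 8*(c + 62) = 8*(62 + c) = 496 + 8*c)
18581 + a(-73 - 13, -96/(-8)) = 18581 + (496 + 8*(-73 - 13)) = 18581 + (496 + 8*(-86)) = 18581 + (496 - 688) = 18581 - 192 = 18389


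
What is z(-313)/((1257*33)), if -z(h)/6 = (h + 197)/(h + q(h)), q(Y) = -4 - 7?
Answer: -58/1119987 ≈ -5.1786e-5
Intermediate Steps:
q(Y) = -11
z(h) = -6*(197 + h)/(-11 + h) (z(h) = -6*(h + 197)/(h - 11) = -6*(197 + h)/(-11 + h))
z(-313)/((1257*33)) = (6*(-197 - 1*(-313))/(-11 - 313))/((1257*33)) = (6*(-197 + 313)/(-324))/41481 = (6*(-1/324)*116)*(1/41481) = -58/27*1/41481 = -58/1119987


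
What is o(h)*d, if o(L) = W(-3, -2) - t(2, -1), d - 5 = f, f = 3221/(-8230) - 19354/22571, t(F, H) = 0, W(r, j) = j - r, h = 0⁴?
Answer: 696812039/185759330 ≈ 3.7512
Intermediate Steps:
h = 0
f = -231984611/185759330 (f = 3221*(-1/8230) - 19354*1/22571 = -3221/8230 - 19354/22571 = -231984611/185759330 ≈ -1.2488)
d = 696812039/185759330 (d = 5 - 231984611/185759330 = 696812039/185759330 ≈ 3.7512)
o(L) = 1 (o(L) = (-2 - 1*(-3)) - 1*0 = (-2 + 3) + 0 = 1 + 0 = 1)
o(h)*d = 1*(696812039/185759330) = 696812039/185759330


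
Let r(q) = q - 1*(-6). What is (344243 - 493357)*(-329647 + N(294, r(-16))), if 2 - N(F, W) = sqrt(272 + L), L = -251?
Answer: 49154684530 + 149114*sqrt(21) ≈ 4.9155e+10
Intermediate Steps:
r(q) = 6 + q (r(q) = q + 6 = 6 + q)
N(F, W) = 2 - sqrt(21) (N(F, W) = 2 - sqrt(272 - 251) = 2 - sqrt(21))
(344243 - 493357)*(-329647 + N(294, r(-16))) = (344243 - 493357)*(-329647 + (2 - sqrt(21))) = -149114*(-329645 - sqrt(21)) = 49154684530 + 149114*sqrt(21)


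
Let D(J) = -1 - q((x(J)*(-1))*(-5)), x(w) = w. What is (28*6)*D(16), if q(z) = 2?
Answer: -504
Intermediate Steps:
D(J) = -3 (D(J) = -1 - 1*2 = -1 - 2 = -3)
(28*6)*D(16) = (28*6)*(-3) = 168*(-3) = -504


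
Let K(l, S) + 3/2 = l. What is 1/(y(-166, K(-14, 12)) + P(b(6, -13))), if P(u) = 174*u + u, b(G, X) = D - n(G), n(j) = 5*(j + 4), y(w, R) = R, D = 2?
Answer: -2/16831 ≈ -0.00011883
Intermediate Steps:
K(l, S) = -3/2 + l
n(j) = 20 + 5*j (n(j) = 5*(4 + j) = 20 + 5*j)
b(G, X) = -18 - 5*G (b(G, X) = 2 - (20 + 5*G) = 2 + (-20 - 5*G) = -18 - 5*G)
P(u) = 175*u
1/(y(-166, K(-14, 12)) + P(b(6, -13))) = 1/((-3/2 - 14) + 175*(-18 - 5*6)) = 1/(-31/2 + 175*(-18 - 30)) = 1/(-31/2 + 175*(-48)) = 1/(-31/2 - 8400) = 1/(-16831/2) = -2/16831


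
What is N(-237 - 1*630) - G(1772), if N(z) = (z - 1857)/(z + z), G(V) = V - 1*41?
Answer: -499805/289 ≈ -1729.4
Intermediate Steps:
G(V) = -41 + V (G(V) = V - 41 = -41 + V)
N(z) = (-1857 + z)/(2*z) (N(z) = (-1857 + z)/((2*z)) = (-1857 + z)*(1/(2*z)) = (-1857 + z)/(2*z))
N(-237 - 1*630) - G(1772) = (-1857 + (-237 - 1*630))/(2*(-237 - 1*630)) - (-41 + 1772) = (-1857 + (-237 - 630))/(2*(-237 - 630)) - 1*1731 = (1/2)*(-1857 - 867)/(-867) - 1731 = (1/2)*(-1/867)*(-2724) - 1731 = 454/289 - 1731 = -499805/289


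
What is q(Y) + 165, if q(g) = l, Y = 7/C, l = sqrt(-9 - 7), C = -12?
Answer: 165 + 4*I ≈ 165.0 + 4.0*I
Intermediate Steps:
l = 4*I (l = sqrt(-16) = 4*I ≈ 4.0*I)
Y = -7/12 (Y = 7/(-12) = 7*(-1/12) = -7/12 ≈ -0.58333)
q(g) = 4*I
q(Y) + 165 = 4*I + 165 = 165 + 4*I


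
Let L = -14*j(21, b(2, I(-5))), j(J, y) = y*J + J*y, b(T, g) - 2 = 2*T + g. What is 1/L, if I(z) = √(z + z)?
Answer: I/(588*(√10 - 6*I)) ≈ -0.00022183 + 0.00011691*I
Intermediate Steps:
I(z) = √2*√z (I(z) = √(2*z) = √2*√z)
b(T, g) = 2 + g + 2*T (b(T, g) = 2 + (2*T + g) = 2 + (g + 2*T) = 2 + g + 2*T)
j(J, y) = 2*J*y (j(J, y) = J*y + J*y = 2*J*y)
L = -3528 - 588*I*√10 (L = -28*21*(2 + √2*√(-5) + 2*2) = -28*21*(2 + √2*(I*√5) + 4) = -28*21*(2 + I*√10 + 4) = -28*21*(6 + I*√10) = -14*(252 + 42*I*√10) = -3528 - 588*I*√10 ≈ -3528.0 - 1859.4*I)
1/L = 1/(-3528 - 588*I*√10)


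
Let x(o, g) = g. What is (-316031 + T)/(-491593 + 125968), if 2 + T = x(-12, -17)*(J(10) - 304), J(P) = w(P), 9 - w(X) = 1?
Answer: 103667/121875 ≈ 0.85060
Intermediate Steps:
w(X) = 8 (w(X) = 9 - 1*1 = 9 - 1 = 8)
J(P) = 8
T = 5030 (T = -2 - 17*(8 - 304) = -2 - 17*(-296) = -2 + 5032 = 5030)
(-316031 + T)/(-491593 + 125968) = (-316031 + 5030)/(-491593 + 125968) = -311001/(-365625) = -311001*(-1/365625) = 103667/121875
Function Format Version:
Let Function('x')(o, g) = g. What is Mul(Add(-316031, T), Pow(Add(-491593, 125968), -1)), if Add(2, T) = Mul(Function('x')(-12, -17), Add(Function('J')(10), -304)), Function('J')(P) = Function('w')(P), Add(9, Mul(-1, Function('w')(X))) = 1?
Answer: Rational(103667, 121875) ≈ 0.85060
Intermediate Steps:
Function('w')(X) = 8 (Function('w')(X) = Add(9, Mul(-1, 1)) = Add(9, -1) = 8)
Function('J')(P) = 8
T = 5030 (T = Add(-2, Mul(-17, Add(8, -304))) = Add(-2, Mul(-17, -296)) = Add(-2, 5032) = 5030)
Mul(Add(-316031, T), Pow(Add(-491593, 125968), -1)) = Mul(Add(-316031, 5030), Pow(Add(-491593, 125968), -1)) = Mul(-311001, Pow(-365625, -1)) = Mul(-311001, Rational(-1, 365625)) = Rational(103667, 121875)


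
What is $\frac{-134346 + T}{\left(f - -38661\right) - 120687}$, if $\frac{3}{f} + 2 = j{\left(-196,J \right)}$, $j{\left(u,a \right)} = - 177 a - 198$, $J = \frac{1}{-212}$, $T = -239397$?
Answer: $\frac{5260183563}{1154461478} \approx 4.5564$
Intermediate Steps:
$J = - \frac{1}{212} \approx -0.004717$
$j{\left(u,a \right)} = -198 - 177 a$
$f = - \frac{636}{42223}$ ($f = \frac{3}{-2 - \frac{41799}{212}} = \frac{3}{- \frac{42223}{212}} = 3 \left(- \frac{212}{42223}\right) = - \frac{636}{42223} \approx -0.015063$)
$\frac{-134346 + T}{\left(f - -38661\right) - 120687} = \frac{-134346 - 239397}{\left(- \frac{636}{42223} - -38661\right) - 120687} = - \frac{373743}{\left(- \frac{636}{42223} + 38661\right) - 120687} = - \frac{373743}{\frac{1632382767}{42223} - 120687} = - \frac{373743}{- \frac{3463384434}{42223}} = \left(-373743\right) \left(- \frac{42223}{3463384434}\right) = \frac{5260183563}{1154461478}$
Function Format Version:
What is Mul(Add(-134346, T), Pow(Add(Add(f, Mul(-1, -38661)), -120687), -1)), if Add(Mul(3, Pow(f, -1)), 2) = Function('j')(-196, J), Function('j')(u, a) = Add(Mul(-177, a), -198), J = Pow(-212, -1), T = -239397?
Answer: Rational(5260183563, 1154461478) ≈ 4.5564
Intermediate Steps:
J = Rational(-1, 212) ≈ -0.0047170
Function('j')(u, a) = Add(-198, Mul(-177, a))
f = Rational(-636, 42223) (f = Mul(3, Pow(Add(-2, Add(-198, Mul(-177, Rational(-1, 212)))), -1)) = Mul(3, Pow(Add(-2, Add(-198, Rational(177, 212))), -1)) = Mul(3, Pow(Add(-2, Rational(-41799, 212)), -1)) = Mul(3, Pow(Rational(-42223, 212), -1)) = Mul(3, Rational(-212, 42223)) = Rational(-636, 42223) ≈ -0.015063)
Mul(Add(-134346, T), Pow(Add(Add(f, Mul(-1, -38661)), -120687), -1)) = Mul(Add(-134346, -239397), Pow(Add(Add(Rational(-636, 42223), Mul(-1, -38661)), -120687), -1)) = Mul(-373743, Pow(Add(Add(Rational(-636, 42223), 38661), -120687), -1)) = Mul(-373743, Pow(Add(Rational(1632382767, 42223), -120687), -1)) = Mul(-373743, Pow(Rational(-3463384434, 42223), -1)) = Mul(-373743, Rational(-42223, 3463384434)) = Rational(5260183563, 1154461478)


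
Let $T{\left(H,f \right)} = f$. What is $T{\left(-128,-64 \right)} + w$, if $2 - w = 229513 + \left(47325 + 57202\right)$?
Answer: $-334102$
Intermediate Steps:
$w = -334038$ ($w = 2 - \left(229513 + \left(47325 + 57202\right)\right) = 2 - \left(229513 + 104527\right) = 2 - 334040 = -334038$)
$T{\left(-128,-64 \right)} + w = -64 - 334038 = -334102$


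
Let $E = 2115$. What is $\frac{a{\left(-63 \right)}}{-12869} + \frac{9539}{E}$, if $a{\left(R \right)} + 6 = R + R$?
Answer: $\frac{123036571}{27217935} \approx 4.5204$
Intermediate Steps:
$a{\left(R \right)} = -6 + 2 R$ ($a{\left(R \right)} = -6 + \left(R + R\right) = -6 + 2 R$)
$\frac{a{\left(-63 \right)}}{-12869} + \frac{9539}{E} = \frac{-6 + 2 \left(-63\right)}{-12869} + \frac{9539}{2115} = \left(-6 - 126\right) \left(- \frac{1}{12869}\right) + 9539 \cdot \frac{1}{2115} = \left(-132\right) \left(- \frac{1}{12869}\right) + \frac{9539}{2115} = \frac{132}{12869} + \frac{9539}{2115} = \frac{123036571}{27217935}$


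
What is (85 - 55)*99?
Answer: 2970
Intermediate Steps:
(85 - 55)*99 = 30*99 = 2970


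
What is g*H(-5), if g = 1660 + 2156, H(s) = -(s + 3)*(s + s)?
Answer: -76320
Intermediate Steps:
H(s) = -2*s*(3 + s) (H(s) = -(3 + s)*2*s = -2*s*(3 + s))
g = 3816
g*H(-5) = 3816*(-2*(-5)*(3 - 5)) = 3816*(-2*(-5)*(-2)) = 3816*(-20) = -76320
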